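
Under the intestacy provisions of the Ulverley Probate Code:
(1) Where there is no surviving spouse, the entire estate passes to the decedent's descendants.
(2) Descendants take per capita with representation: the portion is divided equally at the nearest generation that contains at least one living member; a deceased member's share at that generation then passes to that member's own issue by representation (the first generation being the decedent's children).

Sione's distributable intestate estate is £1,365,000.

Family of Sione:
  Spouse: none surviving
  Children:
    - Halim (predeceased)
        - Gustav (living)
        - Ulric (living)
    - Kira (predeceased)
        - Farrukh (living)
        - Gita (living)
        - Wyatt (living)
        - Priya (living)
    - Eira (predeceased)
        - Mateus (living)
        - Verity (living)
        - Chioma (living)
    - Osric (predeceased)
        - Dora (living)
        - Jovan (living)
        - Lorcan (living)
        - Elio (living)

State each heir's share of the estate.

Gustav: £105,000; Ulric: £105,000; Farrukh: £105,000; Gita: £105,000; Wyatt: £105,000; Priya: £105,000; Mateus: £105,000; Verity: £105,000; Chioma: £105,000; Dora: £105,000; Jovan: £105,000; Lorcan: £105,000; Elio: £105,000

The entire £1,365,000 passes to the descendants.
No child survives, so the initial division is made at the grandchildren's generation.
That amount (£1,365,000) is divided into 13 shares of £105,000: Gustav, Ulric, Farrukh, Gita, Wyatt, Priya, Mateus, Verity, Chioma, Dora, Jovan, Lorcan, and Elio each take £105,000.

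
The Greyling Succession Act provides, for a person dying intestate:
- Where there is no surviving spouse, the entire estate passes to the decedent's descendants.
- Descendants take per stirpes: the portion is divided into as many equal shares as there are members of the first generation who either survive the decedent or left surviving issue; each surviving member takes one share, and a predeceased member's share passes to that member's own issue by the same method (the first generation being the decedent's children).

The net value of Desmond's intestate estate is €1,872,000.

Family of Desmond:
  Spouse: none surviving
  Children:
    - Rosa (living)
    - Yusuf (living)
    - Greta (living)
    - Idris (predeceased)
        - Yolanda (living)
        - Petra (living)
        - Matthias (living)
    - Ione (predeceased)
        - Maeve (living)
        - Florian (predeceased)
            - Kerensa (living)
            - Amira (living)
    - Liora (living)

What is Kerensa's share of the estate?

The entire €1,872,000 passes to the descendants.
That amount (€1,872,000) is divided into 6 shares of €312,000: Rosa, Yusuf, Greta, and Liora each take €312,000; Idris's €312,000 share passes to Idris's issue; Ione's €312,000 share passes to Ione's issue.
Idris's share (€312,000) is divided into 3 shares of €104,000: Yolanda, Petra, and Matthias each take €104,000.
Ione's share (€312,000) is divided into 2 shares of €156,000: Maeve takes €156,000; Florian's €156,000 share passes to Florian's issue.
Florian's share (€156,000) is divided into 2 shares of €78,000: Kerensa and Amira each take €78,000.

Kerensa receives €78,000.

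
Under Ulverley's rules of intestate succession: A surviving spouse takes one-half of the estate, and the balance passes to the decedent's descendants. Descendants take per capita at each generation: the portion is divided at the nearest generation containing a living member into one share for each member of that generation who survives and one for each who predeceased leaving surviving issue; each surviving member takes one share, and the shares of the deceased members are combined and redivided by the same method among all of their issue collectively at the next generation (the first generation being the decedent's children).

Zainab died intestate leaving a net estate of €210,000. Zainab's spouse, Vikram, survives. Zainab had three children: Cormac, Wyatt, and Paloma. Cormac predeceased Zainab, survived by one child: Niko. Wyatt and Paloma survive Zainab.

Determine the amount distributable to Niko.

Niko receives €35,000.

Vikram takes one-half of €210,000 = €105,000. The remaining €105,000 passes to the descendants.
The descendants' portion (€105,000) is divided at the children's generation into 3 shares of €35,000. Wyatt and Paloma each take €35,000. The remaining share for the deceased Cormac (€35,000) is carried to the next generation.
That pool (€35,000) passes entirely to Niko, the sole taker at the grandchildren's generation.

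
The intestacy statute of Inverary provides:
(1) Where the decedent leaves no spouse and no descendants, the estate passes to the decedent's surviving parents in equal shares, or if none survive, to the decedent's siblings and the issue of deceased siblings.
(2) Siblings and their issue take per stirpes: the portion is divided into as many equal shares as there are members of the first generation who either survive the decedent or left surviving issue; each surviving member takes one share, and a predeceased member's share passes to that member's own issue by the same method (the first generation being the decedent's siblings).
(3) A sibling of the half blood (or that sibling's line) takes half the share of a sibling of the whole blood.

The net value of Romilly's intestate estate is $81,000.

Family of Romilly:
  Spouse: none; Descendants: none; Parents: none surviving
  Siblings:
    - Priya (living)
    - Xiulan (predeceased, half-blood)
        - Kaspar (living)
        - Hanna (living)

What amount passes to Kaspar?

The entire $81,000 passes to the siblings and their issue.
Counting each half-blood sibling's line as half a unit, there are 3/2 units in $81,000, so one unit is $54,000. Whole-blood lines (Priya) take $54,000 each; half-blood lines (Xiulan) take $27,000 each.
Xiulan's share ($27,000) is divided into 2 shares of $13,500: Kaspar and Hanna each take $13,500.

Kaspar receives $13,500.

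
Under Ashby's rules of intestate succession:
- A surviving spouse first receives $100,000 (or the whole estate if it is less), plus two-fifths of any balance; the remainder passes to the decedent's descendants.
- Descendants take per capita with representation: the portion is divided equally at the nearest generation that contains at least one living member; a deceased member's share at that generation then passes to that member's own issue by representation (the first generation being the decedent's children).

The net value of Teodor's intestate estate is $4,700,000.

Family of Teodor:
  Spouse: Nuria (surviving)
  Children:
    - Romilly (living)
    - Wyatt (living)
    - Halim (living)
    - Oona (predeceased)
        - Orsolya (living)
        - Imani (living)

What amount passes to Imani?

Nuria first takes $100,000, leaving a balance of $4,600,000. Nuria then takes two-fifths of the balance ($1,840,000), for a total of $1,940,000. The remaining $2,760,000 passes to the descendants.
The descendants' portion ($2,760,000) is divided into 4 shares of $690,000: Romilly, Wyatt, and Halim each take $690,000; Oona's $690,000 share passes to Oona's issue.
Oona's share ($690,000) is divided into 2 shares of $345,000: Orsolya and Imani each take $345,000.

Imani receives $345,000.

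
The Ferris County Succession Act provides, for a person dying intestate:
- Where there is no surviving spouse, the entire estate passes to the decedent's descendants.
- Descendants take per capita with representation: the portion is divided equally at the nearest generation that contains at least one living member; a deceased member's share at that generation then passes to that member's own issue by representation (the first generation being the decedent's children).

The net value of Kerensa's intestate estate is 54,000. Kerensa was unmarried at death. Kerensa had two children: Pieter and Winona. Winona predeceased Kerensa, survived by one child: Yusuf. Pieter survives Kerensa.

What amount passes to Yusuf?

The entire 54,000 passes to the descendants.
That amount (54,000) is divided into 2 shares of 27,000: Pieter takes 27,000; Winona's 27,000 share passes to Winona's issue.
Winona's share (27,000) passes entirely to Yusuf.

Yusuf receives 27,000.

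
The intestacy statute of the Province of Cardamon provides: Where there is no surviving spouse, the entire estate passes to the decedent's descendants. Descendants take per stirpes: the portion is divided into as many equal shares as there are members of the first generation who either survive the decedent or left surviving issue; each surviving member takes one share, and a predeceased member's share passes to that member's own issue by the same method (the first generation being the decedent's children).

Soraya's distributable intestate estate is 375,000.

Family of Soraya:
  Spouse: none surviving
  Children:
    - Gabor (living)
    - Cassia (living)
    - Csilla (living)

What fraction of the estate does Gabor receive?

The entire 375,000 passes to the descendants.
That amount (375,000) is divided into 3 shares of 125,000: Gabor, Cassia, and Csilla each take 125,000.

Gabor receives 1/3 of the estate.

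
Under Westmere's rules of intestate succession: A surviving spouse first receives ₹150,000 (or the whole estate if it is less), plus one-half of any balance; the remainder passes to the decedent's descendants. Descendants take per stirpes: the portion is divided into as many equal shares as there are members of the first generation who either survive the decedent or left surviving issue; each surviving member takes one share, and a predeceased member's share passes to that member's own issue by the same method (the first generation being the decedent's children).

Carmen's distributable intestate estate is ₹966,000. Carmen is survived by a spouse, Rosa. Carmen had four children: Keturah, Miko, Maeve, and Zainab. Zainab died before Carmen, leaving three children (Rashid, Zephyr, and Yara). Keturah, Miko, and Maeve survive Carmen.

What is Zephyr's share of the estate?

Rosa first takes ₹150,000, leaving a balance of ₹816,000. Rosa then takes one-half of the balance (₹408,000), for a total of ₹558,000. The remaining ₹408,000 passes to the descendants.
The descendants' portion (₹408,000) is divided into 4 shares of ₹102,000: Keturah, Miko, and Maeve each take ₹102,000; Zainab's ₹102,000 share passes to Zainab's issue.
Zainab's share (₹102,000) is divided into 3 shares of ₹34,000: Rashid, Zephyr, and Yara each take ₹34,000.

Zephyr receives ₹34,000.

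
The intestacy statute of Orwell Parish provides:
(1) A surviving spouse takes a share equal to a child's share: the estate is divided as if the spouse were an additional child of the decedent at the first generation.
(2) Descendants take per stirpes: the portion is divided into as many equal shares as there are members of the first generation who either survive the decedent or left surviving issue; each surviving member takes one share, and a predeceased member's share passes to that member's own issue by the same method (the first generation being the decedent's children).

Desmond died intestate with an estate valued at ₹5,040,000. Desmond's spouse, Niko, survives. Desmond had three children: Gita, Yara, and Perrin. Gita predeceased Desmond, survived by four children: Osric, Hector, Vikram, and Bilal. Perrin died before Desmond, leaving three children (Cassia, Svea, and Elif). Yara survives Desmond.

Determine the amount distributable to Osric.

Osric receives ₹315,000.

The spouse counts as an additional share at the children's level, so there are 4 primary shares of ₹1,260,000. Niko takes one such share (₹1,260,000).
The children's combined portion (₹3,780,000) is divided into 3 shares of ₹1,260,000: Yara takes ₹1,260,000; Gita's ₹1,260,000 share passes to Gita's issue; Perrin's ₹1,260,000 share passes to Perrin's issue.
Gita's share (₹1,260,000) is divided into 4 shares of ₹315,000: Osric, Hector, Vikram, and Bilal each take ₹315,000.
Perrin's share (₹1,260,000) is divided into 3 shares of ₹420,000: Cassia, Svea, and Elif each take ₹420,000.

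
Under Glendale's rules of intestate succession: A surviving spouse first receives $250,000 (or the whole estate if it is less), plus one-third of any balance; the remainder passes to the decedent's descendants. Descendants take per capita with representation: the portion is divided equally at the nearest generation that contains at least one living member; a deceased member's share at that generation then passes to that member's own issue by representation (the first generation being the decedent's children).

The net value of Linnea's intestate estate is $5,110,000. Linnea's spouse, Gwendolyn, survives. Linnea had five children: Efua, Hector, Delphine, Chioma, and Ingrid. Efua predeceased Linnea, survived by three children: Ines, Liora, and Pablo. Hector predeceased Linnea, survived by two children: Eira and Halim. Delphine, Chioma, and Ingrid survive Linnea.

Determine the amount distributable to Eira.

Gwendolyn first takes $250,000, leaving a balance of $4,860,000. Gwendolyn then takes one-third of the balance ($1,620,000), for a total of $1,870,000. The remaining $3,240,000 passes to the descendants.
The descendants' portion ($3,240,000) is divided into 5 shares of $648,000: Delphine, Chioma, and Ingrid each take $648,000; Efua's $648,000 share passes to Efua's issue; Hector's $648,000 share passes to Hector's issue.
Efua's share ($648,000) is divided into 3 shares of $216,000: Ines, Liora, and Pablo each take $216,000.
Hector's share ($648,000) is divided into 2 shares of $324,000: Eira and Halim each take $324,000.

Eira receives $324,000.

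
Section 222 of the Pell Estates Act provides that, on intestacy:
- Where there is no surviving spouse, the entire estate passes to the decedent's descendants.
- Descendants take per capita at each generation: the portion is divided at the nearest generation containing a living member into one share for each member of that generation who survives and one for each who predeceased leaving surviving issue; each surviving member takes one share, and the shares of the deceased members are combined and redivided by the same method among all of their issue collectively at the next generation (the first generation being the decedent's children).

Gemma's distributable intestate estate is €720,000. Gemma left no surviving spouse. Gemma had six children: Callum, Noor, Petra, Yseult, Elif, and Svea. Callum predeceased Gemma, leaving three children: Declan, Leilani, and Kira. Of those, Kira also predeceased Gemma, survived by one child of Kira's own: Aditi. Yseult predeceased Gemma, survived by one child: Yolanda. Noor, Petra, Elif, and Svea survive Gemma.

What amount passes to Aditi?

Aditi receives €60,000.

The entire €720,000 passes to the descendants.
That amount (€720,000) is divided at the children's generation into 6 shares of €120,000. Noor, Petra, Elif, and Svea each take €120,000. The 2 shares of the deceased (Callum and Yseult) are combined into a pool of €240,000.
That pool (€240,000) is divided at the grandchildren's generation into 4 shares of €60,000. Declan, Leilani, and Yolanda each take €60,000. The remaining share for the deceased Kira (€60,000) is carried to the next generation.
That pool (€60,000) passes entirely to Aditi, the sole taker at the great-grandchildren's generation.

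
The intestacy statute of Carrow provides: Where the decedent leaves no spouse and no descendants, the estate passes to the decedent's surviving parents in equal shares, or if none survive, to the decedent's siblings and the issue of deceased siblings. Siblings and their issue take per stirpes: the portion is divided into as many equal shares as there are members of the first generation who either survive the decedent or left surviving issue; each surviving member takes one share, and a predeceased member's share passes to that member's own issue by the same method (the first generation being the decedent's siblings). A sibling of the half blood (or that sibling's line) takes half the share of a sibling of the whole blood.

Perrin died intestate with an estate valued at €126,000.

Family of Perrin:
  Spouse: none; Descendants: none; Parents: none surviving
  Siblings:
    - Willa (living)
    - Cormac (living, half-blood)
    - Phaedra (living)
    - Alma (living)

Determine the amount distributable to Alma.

Alma receives €36,000.

The entire €126,000 passes to the siblings and their issue.
Counting each half-blood sibling's line as half a unit, there are 7/2 units in €126,000, so one unit is €36,000. Whole-blood lines (Willa, Phaedra, and Alma) take €36,000 each; half-blood lines (Cormac) take €18,000 each.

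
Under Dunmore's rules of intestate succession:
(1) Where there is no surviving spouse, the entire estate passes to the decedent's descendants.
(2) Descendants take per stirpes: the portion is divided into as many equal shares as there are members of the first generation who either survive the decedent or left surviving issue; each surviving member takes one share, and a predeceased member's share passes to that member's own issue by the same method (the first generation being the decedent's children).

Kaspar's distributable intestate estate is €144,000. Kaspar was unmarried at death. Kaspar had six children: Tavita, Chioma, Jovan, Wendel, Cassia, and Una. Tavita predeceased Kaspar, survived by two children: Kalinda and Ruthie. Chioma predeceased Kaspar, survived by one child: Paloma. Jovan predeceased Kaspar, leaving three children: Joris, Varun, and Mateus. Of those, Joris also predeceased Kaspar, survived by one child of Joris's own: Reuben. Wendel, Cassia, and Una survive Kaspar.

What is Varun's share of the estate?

The entire €144,000 passes to the descendants.
That amount (€144,000) is divided into 6 shares of €24,000: Wendel, Cassia, and Una each take €24,000; Tavita's €24,000 share passes to Tavita's issue; Chioma's €24,000 share passes to Chioma's issue; Jovan's €24,000 share passes to Jovan's issue.
Tavita's share (€24,000) is divided into 2 shares of €12,000: Kalinda and Ruthie each take €12,000.
Chioma's share (€24,000) passes entirely to Paloma.
Jovan's share (€24,000) is divided into 3 shares of €8,000: Varun and Mateus each take €8,000; Joris's €8,000 share passes to Joris's issue.
Joris's share (€8,000) passes entirely to Reuben.

Varun receives €8,000.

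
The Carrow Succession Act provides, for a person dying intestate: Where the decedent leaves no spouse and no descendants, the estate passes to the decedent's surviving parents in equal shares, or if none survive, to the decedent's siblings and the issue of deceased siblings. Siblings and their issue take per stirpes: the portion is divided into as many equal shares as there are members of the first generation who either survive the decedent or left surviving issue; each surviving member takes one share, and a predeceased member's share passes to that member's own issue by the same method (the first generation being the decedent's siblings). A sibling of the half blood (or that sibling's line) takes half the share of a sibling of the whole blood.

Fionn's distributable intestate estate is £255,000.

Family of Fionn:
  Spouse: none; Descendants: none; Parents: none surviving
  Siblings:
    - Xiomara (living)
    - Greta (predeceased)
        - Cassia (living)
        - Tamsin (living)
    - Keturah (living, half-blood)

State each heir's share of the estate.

The entire £255,000 passes to the siblings and their issue.
Counting each half-blood sibling's line as half a unit, there are 5/2 units in £255,000, so one unit is £102,000. Whole-blood lines (Xiomara and Greta) take £102,000 each; half-blood lines (Keturah) take £51,000 each.
Greta's share (£102,000) is divided into 2 shares of £51,000: Cassia and Tamsin each take £51,000.

Xiomara: £102,000; Cassia: £51,000; Tamsin: £51,000; Keturah: £51,000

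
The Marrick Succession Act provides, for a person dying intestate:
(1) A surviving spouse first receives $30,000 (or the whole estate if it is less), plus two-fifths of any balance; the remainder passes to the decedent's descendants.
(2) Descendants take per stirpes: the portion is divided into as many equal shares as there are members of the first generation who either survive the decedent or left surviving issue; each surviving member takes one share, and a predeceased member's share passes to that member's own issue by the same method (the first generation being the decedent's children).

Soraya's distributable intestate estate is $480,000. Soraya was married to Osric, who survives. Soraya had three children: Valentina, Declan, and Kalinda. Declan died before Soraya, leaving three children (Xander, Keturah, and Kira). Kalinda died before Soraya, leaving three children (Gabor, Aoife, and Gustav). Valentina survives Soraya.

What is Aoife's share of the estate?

Osric first takes $30,000, leaving a balance of $450,000. Osric then takes two-fifths of the balance ($180,000), for a total of $210,000. The remaining $270,000 passes to the descendants.
The descendants' portion ($270,000) is divided into 3 shares of $90,000: Valentina takes $90,000; Declan's $90,000 share passes to Declan's issue; Kalinda's $90,000 share passes to Kalinda's issue.
Declan's share ($90,000) is divided into 3 shares of $30,000: Xander, Keturah, and Kira each take $30,000.
Kalinda's share ($90,000) is divided into 3 shares of $30,000: Gabor, Aoife, and Gustav each take $30,000.

Aoife receives $30,000.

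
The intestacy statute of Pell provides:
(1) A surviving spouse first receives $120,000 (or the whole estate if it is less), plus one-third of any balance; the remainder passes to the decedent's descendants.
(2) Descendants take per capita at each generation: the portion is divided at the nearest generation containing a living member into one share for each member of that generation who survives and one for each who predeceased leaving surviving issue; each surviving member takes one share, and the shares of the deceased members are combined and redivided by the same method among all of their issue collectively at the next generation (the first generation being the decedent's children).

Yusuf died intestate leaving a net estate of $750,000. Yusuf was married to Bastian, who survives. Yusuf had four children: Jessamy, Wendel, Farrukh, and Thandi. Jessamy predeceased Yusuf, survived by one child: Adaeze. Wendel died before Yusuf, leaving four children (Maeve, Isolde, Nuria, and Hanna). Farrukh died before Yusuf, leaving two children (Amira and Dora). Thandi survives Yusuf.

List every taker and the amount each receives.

Bastian: $330,000; Adaeze: $45,000; Maeve: $45,000; Isolde: $45,000; Nuria: $45,000; Hanna: $45,000; Amira: $45,000; Dora: $45,000; Thandi: $105,000

Bastian first takes $120,000, leaving a balance of $630,000. Bastian then takes one-third of the balance ($210,000), for a total of $330,000. The remaining $420,000 passes to the descendants.
The descendants' portion ($420,000) is divided at the children's generation into 4 shares of $105,000. Thandi takes $105,000. The 3 shares of the deceased (Jessamy, Wendel, and Farrukh) are combined into a pool of $315,000.
That pool ($315,000) is divided at the grandchildren's generation equally among Adaeze, Maeve, Isolde, Nuria, Hanna, Amira, and Dora: $45,000 each.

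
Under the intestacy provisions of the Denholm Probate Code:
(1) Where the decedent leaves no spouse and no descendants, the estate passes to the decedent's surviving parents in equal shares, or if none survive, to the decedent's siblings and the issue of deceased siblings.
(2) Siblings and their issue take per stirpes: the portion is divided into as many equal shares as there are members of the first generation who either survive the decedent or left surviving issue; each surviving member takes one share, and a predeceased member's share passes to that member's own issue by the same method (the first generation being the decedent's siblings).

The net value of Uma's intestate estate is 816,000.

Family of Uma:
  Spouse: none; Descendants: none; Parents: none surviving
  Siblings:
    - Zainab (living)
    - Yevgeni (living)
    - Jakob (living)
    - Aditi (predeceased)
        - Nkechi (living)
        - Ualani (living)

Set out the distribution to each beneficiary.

Zainab: 204,000; Yevgeni: 204,000; Jakob: 204,000; Nkechi: 102,000; Ualani: 102,000

The entire 816,000 passes to the siblings and their issue.
That amount (816,000) is divided into 4 shares of 204,000: Zainab, Yevgeni, and Jakob each take 204,000; Aditi's 204,000 share passes to Aditi's issue.
Aditi's share (204,000) is divided into 2 shares of 102,000: Nkechi and Ualani each take 102,000.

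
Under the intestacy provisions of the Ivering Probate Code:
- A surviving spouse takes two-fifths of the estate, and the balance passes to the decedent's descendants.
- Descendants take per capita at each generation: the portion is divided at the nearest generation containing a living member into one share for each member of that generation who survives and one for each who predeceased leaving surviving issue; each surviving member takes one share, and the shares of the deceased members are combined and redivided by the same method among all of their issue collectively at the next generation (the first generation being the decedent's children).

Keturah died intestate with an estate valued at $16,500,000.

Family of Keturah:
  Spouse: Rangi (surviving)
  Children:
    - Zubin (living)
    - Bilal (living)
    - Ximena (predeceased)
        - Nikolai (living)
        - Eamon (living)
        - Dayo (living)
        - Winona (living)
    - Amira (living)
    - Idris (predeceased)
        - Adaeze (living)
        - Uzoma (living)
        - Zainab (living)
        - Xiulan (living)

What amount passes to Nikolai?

Nikolai receives $495,000.

Rangi takes two-fifths of $16,500,000 = $6,600,000. The remaining $9,900,000 passes to the descendants.
The descendants' portion ($9,900,000) is divided at the children's generation into 5 shares of $1,980,000. Zubin, Bilal, and Amira each take $1,980,000. The 2 shares of the deceased (Ximena and Idris) are combined into a pool of $3,960,000.
That pool ($3,960,000) is divided at the grandchildren's generation equally among Nikolai, Eamon, Dayo, Winona, Adaeze, Uzoma, Zainab, and Xiulan: $495,000 each.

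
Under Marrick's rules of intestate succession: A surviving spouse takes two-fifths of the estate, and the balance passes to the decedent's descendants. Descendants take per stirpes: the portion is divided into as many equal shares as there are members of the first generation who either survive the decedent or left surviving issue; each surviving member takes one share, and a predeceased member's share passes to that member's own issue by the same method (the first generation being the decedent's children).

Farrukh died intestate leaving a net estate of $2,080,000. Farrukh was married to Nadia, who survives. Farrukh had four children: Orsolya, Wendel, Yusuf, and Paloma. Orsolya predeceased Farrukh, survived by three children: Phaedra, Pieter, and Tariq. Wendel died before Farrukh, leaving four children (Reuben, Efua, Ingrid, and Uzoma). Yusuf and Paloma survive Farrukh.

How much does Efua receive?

Efua receives $78,000.

Nadia takes two-fifths of $2,080,000 = $832,000. The remaining $1,248,000 passes to the descendants.
The descendants' portion ($1,248,000) is divided into 4 shares of $312,000: Yusuf and Paloma each take $312,000; Orsolya's $312,000 share passes to Orsolya's issue; Wendel's $312,000 share passes to Wendel's issue.
Orsolya's share ($312,000) is divided into 3 shares of $104,000: Phaedra, Pieter, and Tariq each take $104,000.
Wendel's share ($312,000) is divided into 4 shares of $78,000: Reuben, Efua, Ingrid, and Uzoma each take $78,000.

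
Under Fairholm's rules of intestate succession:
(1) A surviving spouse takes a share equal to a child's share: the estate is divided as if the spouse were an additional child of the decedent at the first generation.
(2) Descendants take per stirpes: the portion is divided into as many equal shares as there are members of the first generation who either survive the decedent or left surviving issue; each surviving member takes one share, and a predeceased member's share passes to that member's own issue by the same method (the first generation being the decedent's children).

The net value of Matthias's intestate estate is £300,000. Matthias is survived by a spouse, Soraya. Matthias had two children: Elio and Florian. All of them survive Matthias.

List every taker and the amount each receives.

Soraya: £100,000; Elio: £100,000; Florian: £100,000

The spouse counts as an additional share at the children's level, so there are 3 primary shares of £100,000. Soraya takes one such share (£100,000).
The children's combined portion (£200,000) is divided into 2 shares of £100,000: Elio and Florian each take £100,000.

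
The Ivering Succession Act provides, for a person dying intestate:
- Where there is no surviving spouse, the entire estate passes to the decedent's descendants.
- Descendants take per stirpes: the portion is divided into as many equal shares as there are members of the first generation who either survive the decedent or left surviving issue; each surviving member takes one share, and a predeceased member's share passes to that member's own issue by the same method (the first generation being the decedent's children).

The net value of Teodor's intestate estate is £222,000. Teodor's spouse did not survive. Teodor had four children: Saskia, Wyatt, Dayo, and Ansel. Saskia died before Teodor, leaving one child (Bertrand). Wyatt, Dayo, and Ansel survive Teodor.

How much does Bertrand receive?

Bertrand receives £55,500.

The entire £222,000 passes to the descendants.
That amount (£222,000) is divided into 4 shares of £55,500: Wyatt, Dayo, and Ansel each take £55,500; Saskia's £55,500 share passes to Saskia's issue.
Saskia's share (£55,500) passes entirely to Bertrand.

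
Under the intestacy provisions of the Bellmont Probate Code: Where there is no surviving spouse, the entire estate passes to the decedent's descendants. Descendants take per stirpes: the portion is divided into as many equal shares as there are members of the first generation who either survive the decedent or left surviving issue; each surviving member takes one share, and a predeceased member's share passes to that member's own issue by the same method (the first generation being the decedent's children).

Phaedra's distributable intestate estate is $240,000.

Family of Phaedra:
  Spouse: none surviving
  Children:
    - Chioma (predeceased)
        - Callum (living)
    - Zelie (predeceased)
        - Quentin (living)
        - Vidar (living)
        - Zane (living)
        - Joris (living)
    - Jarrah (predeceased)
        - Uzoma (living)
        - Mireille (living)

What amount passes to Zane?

The entire $240,000 passes to the descendants.
That amount ($240,000) is divided into 3 shares of $80,000: Chioma's $80,000 share passes to Chioma's issue; Zelie's $80,000 share passes to Zelie's issue; Jarrah's $80,000 share passes to Jarrah's issue.
Chioma's share ($80,000) passes entirely to Callum.
Zelie's share ($80,000) is divided into 4 shares of $20,000: Quentin, Vidar, Zane, and Joris each take $20,000.
Jarrah's share ($80,000) is divided into 2 shares of $40,000: Uzoma and Mireille each take $40,000.

Zane receives $20,000.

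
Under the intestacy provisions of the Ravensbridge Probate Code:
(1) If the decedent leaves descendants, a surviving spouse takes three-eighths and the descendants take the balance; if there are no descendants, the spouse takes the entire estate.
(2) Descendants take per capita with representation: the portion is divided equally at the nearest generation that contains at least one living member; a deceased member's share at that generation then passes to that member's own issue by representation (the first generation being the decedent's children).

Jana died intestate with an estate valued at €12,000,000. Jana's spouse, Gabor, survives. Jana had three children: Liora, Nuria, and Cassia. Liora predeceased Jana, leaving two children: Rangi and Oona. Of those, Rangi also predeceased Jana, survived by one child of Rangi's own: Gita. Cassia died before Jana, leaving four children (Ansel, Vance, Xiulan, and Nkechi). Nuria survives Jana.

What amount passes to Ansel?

Gabor takes three-eighths of €12,000,000 = €4,500,000. The remaining €7,500,000 passes to the descendants.
The descendants' portion (€7,500,000) is divided into 3 shares of €2,500,000: Nuria takes €2,500,000; Liora's €2,500,000 share passes to Liora's issue; Cassia's €2,500,000 share passes to Cassia's issue.
Liora's share (€2,500,000) is divided into 2 shares of €1,250,000: Oona takes €1,250,000; Rangi's €1,250,000 share passes to Rangi's issue.
Rangi's share (€1,250,000) passes entirely to Gita.
Cassia's share (€2,500,000) is divided into 4 shares of €625,000: Ansel, Vance, Xiulan, and Nkechi each take €625,000.

Ansel receives €625,000.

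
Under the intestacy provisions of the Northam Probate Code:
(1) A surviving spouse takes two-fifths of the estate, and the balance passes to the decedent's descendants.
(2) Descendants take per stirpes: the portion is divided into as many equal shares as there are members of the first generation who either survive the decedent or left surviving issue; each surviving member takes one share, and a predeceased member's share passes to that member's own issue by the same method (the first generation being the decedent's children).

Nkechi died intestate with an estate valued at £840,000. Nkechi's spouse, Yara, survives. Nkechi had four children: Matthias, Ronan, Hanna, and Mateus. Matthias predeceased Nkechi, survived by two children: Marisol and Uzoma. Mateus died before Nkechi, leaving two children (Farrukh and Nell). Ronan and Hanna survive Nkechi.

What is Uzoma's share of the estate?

Uzoma receives £63,000.

Yara takes two-fifths of £840,000 = £336,000. The remaining £504,000 passes to the descendants.
The descendants' portion (£504,000) is divided into 4 shares of £126,000: Ronan and Hanna each take £126,000; Matthias's £126,000 share passes to Matthias's issue; Mateus's £126,000 share passes to Mateus's issue.
Matthias's share (£126,000) is divided into 2 shares of £63,000: Marisol and Uzoma each take £63,000.
Mateus's share (£126,000) is divided into 2 shares of £63,000: Farrukh and Nell each take £63,000.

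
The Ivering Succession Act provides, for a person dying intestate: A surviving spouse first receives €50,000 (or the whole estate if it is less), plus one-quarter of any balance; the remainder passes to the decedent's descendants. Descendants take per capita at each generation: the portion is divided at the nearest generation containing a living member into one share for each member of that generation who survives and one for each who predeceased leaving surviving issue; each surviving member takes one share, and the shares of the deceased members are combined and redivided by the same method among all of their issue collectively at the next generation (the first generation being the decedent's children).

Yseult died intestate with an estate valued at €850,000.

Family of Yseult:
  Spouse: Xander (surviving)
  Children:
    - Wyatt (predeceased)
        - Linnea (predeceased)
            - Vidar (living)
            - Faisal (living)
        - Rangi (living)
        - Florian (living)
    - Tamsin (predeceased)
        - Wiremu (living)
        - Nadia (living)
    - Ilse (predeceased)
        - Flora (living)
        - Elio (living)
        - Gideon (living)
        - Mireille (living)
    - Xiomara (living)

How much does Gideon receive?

Xander first takes €50,000, leaving a balance of €800,000. Xander then takes one-quarter of the balance (€200,000), for a total of €250,000. The remaining €600,000 passes to the descendants.
The descendants' portion (€600,000) is divided at the children's generation into 4 shares of €150,000. Xiomara takes €150,000. The 3 shares of the deceased (Wyatt, Tamsin, and Ilse) are combined into a pool of €450,000.
That pool (€450,000) is divided at the grandchildren's generation into 9 shares of €50,000. Rangi, Florian, Wiremu, Nadia, Flora, Elio, Gideon, and Mireille each take €50,000. The remaining share for the deceased Linnea (€50,000) is carried to the next generation.
That pool (€50,000) is divided at the great-grandchildren's generation equally among Vidar and Faisal: €25,000 each.

Gideon receives €50,000.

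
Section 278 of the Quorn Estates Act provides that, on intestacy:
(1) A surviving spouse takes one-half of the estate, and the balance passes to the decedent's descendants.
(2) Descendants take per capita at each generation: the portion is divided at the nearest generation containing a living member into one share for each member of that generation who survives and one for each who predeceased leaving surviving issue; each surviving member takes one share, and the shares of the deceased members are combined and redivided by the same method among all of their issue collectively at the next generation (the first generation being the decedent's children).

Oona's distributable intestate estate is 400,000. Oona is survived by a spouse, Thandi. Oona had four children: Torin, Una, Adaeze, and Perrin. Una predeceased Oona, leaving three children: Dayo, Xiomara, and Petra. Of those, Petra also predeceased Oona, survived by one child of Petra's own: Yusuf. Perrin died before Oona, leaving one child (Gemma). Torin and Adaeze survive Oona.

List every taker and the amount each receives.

Thandi takes one-half of 400,000 = 200,000. The remaining 200,000 passes to the descendants.
The descendants' portion (200,000) is divided at the children's generation into 4 shares of 50,000. Torin and Adaeze each take 50,000. The 2 shares of the deceased (Una and Perrin) are combined into a pool of 100,000.
That pool (100,000) is divided at the grandchildren's generation into 4 shares of 25,000. Dayo, Xiomara, and Gemma each take 25,000. The remaining share for the deceased Petra (25,000) is carried to the next generation.
That pool (25,000) passes entirely to Yusuf, the sole taker at the great-grandchildren's generation.

Thandi: 200,000; Torin: 50,000; Dayo: 25,000; Xiomara: 25,000; Yusuf: 25,000; Adaeze: 50,000; Gemma: 25,000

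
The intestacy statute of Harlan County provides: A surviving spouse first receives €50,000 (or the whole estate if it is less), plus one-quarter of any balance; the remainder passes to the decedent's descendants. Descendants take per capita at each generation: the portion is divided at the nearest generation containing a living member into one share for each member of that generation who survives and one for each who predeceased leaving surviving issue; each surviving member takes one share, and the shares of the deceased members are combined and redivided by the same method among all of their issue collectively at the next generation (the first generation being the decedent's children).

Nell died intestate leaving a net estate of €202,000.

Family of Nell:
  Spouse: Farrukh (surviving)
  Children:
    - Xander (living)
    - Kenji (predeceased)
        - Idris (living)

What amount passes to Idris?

Farrukh first takes €50,000, leaving a balance of €152,000. Farrukh then takes one-quarter of the balance (€38,000), for a total of €88,000. The remaining €114,000 passes to the descendants.
The descendants' portion (€114,000) is divided at the children's generation into 2 shares of €57,000. Xander takes €57,000. The remaining share for the deceased Kenji (€57,000) is carried to the next generation.
That pool (€57,000) passes entirely to Idris, the sole taker at the grandchildren's generation.

Idris receives €57,000.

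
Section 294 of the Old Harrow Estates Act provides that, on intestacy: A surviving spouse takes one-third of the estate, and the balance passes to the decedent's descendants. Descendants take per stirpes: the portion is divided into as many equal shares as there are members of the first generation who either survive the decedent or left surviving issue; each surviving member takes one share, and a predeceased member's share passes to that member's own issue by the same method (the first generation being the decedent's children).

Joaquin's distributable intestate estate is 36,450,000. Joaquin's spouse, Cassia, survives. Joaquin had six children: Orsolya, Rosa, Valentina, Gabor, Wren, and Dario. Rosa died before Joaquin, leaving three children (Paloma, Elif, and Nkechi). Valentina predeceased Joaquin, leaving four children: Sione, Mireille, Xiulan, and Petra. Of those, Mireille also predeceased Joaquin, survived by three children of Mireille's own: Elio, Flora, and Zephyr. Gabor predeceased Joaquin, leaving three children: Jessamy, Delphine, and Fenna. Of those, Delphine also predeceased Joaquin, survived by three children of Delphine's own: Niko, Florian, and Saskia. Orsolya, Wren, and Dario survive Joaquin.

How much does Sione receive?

Cassia takes one-third of 36,450,000 = 12,150,000. The remaining 24,300,000 passes to the descendants.
The descendants' portion (24,300,000) is divided into 6 shares of 4,050,000: Orsolya, Wren, and Dario each take 4,050,000; Rosa's 4,050,000 share passes to Rosa's issue; Valentina's 4,050,000 share passes to Valentina's issue; Gabor's 4,050,000 share passes to Gabor's issue.
Rosa's share (4,050,000) is divided into 3 shares of 1,350,000: Paloma, Elif, and Nkechi each take 1,350,000.
Valentina's share (4,050,000) is divided into 4 shares of 1,012,500: Sione, Xiulan, and Petra each take 1,012,500; Mireille's 1,012,500 share passes to Mireille's issue.
Mireille's share (1,012,500) is divided into 3 shares of 337,500: Elio, Flora, and Zephyr each take 337,500.
Gabor's share (4,050,000) is divided into 3 shares of 1,350,000: Jessamy and Fenna each take 1,350,000; Delphine's 1,350,000 share passes to Delphine's issue.
Delphine's share (1,350,000) is divided into 3 shares of 450,000: Niko, Florian, and Saskia each take 450,000.

Sione receives 1,012,500.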